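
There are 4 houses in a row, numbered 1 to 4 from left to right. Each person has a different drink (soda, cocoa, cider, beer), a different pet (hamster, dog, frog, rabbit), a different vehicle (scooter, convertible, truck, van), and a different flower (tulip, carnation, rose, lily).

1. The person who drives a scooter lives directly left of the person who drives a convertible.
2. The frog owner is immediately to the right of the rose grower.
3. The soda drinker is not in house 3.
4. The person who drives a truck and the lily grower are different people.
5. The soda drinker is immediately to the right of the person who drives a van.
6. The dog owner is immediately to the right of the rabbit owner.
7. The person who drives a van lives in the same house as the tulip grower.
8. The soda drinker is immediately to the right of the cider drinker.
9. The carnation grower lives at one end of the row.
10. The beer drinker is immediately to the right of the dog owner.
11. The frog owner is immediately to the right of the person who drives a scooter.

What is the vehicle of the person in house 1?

The beer drinker is narrowed to house 3 or 4; consider each.
Placing it in house 4 leads to a contradiction, so it's in house 3.
The dog owner is in house 2 (clue 10).
The only pet still possible for house 1 is rabbit.
The soda drinker is in house 2 (clue 8).
That leaves cider as the drink for house 1.
The only drink still possible for house 4 is cocoa.
Clue 5 places the person who drives a van in house 1.
From clue 7, the tulip grower must be in house 1.
The only flower still possible for house 4 is carnation.
The frog owner is narrowed to house 3 or 4; consider each.
Placing it in house 4 leads to a contradiction, so it's in house 3.
By clue 2, the rose grower is in house 2.
By clue 11, the person who drives a scooter is in house 2.
The only pet still possible for house 4 is hamster.
House 3 flower: only lily fits.
From clue 1, the person who drives a convertible must be in house 3.
By clue 4, the person who drives a truck is in house 4.
So: house 1 = cider/rabbit/van/tulip, house 2 = soda/dog/scooter/rose, house 3 = beer/frog/convertible/lily, house 4 = cocoa/hamster/truck/carnation.

van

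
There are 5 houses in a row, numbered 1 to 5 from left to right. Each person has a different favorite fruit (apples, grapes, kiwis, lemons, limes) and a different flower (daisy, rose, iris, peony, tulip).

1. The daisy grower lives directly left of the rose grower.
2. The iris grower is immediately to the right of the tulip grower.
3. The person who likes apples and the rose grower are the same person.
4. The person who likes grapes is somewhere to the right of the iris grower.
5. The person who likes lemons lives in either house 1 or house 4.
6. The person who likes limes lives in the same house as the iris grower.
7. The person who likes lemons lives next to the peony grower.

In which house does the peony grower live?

3

The person who likes lemons is narrowed to house 1 or 4; consider each.
Placing it in house 1 leads to a contradiction, so it's in house 4.
House 1's favorite fruit must be kiwis (nothing else left).
The only flower still possible for house 4 is daisy.
Clue 1: the rose grower is in house 5.
The person who likes apples is in house 5 (clue 3).
That leaves limes as the favorite fruit for house 2.
That leaves grapes as the favorite fruit for house 3.
House 1's flower must be tulip (nothing else left).
House 2 flower: only iris fits.
The only flower still possible for house 3 is peony.
So: house 1 = kiwis/tulip, house 2 = limes/iris, house 3 = grapes/peony, house 4 = lemons/daisy, house 5 = apples/rose.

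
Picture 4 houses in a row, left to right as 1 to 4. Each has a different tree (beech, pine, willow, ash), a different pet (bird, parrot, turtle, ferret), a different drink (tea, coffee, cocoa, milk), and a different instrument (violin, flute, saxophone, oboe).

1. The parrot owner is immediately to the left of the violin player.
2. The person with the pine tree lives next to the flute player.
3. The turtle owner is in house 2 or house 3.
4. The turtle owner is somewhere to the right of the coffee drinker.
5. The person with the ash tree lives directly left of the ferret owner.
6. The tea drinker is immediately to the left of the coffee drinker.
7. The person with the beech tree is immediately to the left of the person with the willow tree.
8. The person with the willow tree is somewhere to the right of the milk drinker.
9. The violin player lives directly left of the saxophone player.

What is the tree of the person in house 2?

pine

By clue 6, the tea drinker is in house 1.
By clue 6, the coffee drinker is in house 2.
House 3 drink: only milk fits.
House 4 drink: only cocoa fits.
Clue 4: the turtle owner is in house 3.
From clue 8, the person with the willow tree must be in house 4.
The person with the beech tree is in house 3 (clue 7).
House 1's tree must be ash (nothing else left).
House 2's tree must be pine (nothing else left).
By clue 5, the ferret owner is in house 2.
House 4 pet: only bird fits.
The violin player is in house 2 (clue 1).
The saxophone player is in house 3 (clue 9).
House 1 pet: only parrot fits.
So house 4 gets oboe for instrument.
House 1 instrument: only flute fits.
So: house 1 = ash/parrot/tea/flute, house 2 = pine/ferret/coffee/violin, house 3 = beech/turtle/milk/saxophone, house 4 = willow/bird/cocoa/oboe.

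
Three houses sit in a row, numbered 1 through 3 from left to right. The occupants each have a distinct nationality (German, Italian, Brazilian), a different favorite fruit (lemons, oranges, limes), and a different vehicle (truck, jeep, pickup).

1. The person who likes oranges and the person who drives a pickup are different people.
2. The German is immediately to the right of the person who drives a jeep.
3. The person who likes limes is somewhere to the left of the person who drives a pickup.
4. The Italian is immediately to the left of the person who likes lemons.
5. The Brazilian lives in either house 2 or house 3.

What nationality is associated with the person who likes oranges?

House 1 nationality: only Italian fits.
From clue 4, the person who likes lemons must be in house 2.
House 1 favorite fruit: only limes fits.
House 3 favorite fruit: only oranges fits.
From clue 1, the person who drives a pickup must be in house 2.
That leaves truck as the vehicle for house 3.
The German is in house 2 (clue 2).
House 3's nationality must be Brazilian (nothing else left).
So house 1 gets jeep for vehicle.
So: house 1 = Italian/limes/jeep, house 2 = German/lemons/pickup, house 3 = Brazilian/oranges/truck.

Brazilian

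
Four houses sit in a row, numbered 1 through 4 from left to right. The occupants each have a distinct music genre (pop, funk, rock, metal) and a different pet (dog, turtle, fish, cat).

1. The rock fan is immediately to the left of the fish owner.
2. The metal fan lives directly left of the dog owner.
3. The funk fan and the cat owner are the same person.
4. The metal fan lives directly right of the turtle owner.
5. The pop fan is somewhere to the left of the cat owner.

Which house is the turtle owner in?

1

House 4's music genre must be funk (nothing else left).
So house 1 gets turtle for pet.
The cat owner is in house 4 (clue 3).
Clue 4: the metal fan is in house 2.
House 2 pet: only fish fits.
House 3 pet: only dog fits.
Clue 1 places the rock fan in house 1.
House 3 music genre: only pop fits.
So: house 1 = rock/turtle, house 2 = metal/fish, house 3 = pop/dog, house 4 = funk/cat.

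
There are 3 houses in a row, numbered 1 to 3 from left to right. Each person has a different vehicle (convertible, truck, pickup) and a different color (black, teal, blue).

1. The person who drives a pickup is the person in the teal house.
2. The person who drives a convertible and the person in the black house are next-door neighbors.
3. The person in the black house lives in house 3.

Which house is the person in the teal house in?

1

The person in the black house is in house 3 (clue 3).
Clue 2 places the person who drives a convertible in house 2.
House 1's vehicle must be pickup (nothing else left).
That leaves truck as the vehicle for house 3.
By clue 1, the person in the teal house is in house 1.
So house 2 gets blue for color.
So: house 1 = pickup/teal, house 2 = convertible/blue, house 3 = truck/black.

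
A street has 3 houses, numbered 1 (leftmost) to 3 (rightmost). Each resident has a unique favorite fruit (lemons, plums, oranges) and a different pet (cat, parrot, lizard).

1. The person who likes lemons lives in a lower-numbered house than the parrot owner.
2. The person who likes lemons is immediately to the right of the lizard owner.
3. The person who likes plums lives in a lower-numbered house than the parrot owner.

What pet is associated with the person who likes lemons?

cat

By clue 2, the person who likes lemons is in house 2.
Clue 2: the lizard owner is in house 1.
That leaves plums as the favorite fruit for house 1.
House 3 favorite fruit: only oranges fits.
The parrot owner is in house 3 (clue 1).
So house 2 gets cat for pet.
So: house 1 = plums/lizard, house 2 = lemons/cat, house 3 = oranges/parrot.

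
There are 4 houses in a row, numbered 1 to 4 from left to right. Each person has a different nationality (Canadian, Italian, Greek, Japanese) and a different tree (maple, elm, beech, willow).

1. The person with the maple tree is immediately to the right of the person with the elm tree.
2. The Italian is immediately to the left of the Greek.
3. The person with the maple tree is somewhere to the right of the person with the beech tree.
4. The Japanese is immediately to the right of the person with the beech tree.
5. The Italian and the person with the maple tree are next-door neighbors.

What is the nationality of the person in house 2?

Japanese

The Greek is narrowed to house 2 or 3 or 4; consider each.
Placing it in house 2 and house 3 leads to a contradiction, so it's in house 4.
By clue 2, the Italian is in house 3.
House 1's nationality must be Canadian (nothing else left).
That leaves Japanese as the nationality for house 2.
From clue 4, the person with the beech tree must be in house 1.
Clue 1: the person with the maple tree is in house 4.
That leaves willow as the tree for house 2.
The only tree still possible for house 3 is elm.
So: house 1 = Canadian/beech, house 2 = Japanese/willow, house 3 = Italian/elm, house 4 = Greek/maple.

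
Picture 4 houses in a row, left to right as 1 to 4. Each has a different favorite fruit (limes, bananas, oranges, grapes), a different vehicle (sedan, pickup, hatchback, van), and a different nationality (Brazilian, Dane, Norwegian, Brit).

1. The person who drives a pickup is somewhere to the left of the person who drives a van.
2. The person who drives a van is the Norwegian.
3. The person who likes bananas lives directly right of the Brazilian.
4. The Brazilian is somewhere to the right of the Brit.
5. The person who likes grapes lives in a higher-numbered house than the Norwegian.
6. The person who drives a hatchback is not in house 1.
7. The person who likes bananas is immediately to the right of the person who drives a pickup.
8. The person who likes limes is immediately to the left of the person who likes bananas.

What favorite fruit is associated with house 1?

The only nationality still possible for house 4 is Dane.
The only favorite fruit still possible for house 1 is oranges.
House 2 favorite fruit: only limes fits.
The only vehicle still possible for house 1 is sedan.
The only vehicle still possible for house 4 is hatchback.
The only nationality still possible for house 1 is Brit.
Clue 1: the person who drives a pickup is in house 2.
Clue 1: the person who drives a van is in house 3.
The Norwegian is in house 3 (clue 2).
From clue 5, the person who likes grapes must be in house 4.
Clue 7: the person who likes bananas is in house 3.
House 2's nationality must be Brazilian (nothing else left).
So: house 1 = oranges/sedan/Brit, house 2 = limes/pickup/Brazilian, house 3 = bananas/van/Norwegian, house 4 = grapes/hatchback/Dane.

oranges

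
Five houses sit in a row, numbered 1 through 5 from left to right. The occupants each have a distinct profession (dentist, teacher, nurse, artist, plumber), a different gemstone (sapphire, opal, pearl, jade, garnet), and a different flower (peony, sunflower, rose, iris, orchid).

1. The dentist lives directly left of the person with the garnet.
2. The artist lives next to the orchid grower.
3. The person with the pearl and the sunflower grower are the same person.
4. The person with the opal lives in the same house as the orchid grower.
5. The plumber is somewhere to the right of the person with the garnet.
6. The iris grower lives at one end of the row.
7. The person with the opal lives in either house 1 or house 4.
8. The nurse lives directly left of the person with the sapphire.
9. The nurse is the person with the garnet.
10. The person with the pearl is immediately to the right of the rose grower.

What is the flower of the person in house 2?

rose

The person with the opal is narrowed to house 1 or 4; consider each.
Placing it in house 4 leads to a contradiction, so it's in house 1.
Clue 4: the orchid grower is in house 1.
Clue 2: the artist is in house 2.
The only flower still possible for house 5 is iris.
From clue 9, the nurse must be in house 4.
By clue 9, the person with the garnet is in house 4.
House 2 gemstone: only jade fits.
The only gemstone still possible for house 3 is pearl.
The only gemstone still possible for house 5 is sapphire.
From clue 1, the dentist must be in house 3.
The sunflower grower is in house 3 (clue 3).
The plumber is in house 5 (clue 5).
Clue 10: the rose grower is in house 2.
House 1's profession must be teacher (nothing else left).
House 4 flower: only peony fits.
So: house 1 = teacher/opal/orchid, house 2 = artist/jade/rose, house 3 = dentist/pearl/sunflower, house 4 = nurse/garnet/peony, house 5 = plumber/sapphire/iris.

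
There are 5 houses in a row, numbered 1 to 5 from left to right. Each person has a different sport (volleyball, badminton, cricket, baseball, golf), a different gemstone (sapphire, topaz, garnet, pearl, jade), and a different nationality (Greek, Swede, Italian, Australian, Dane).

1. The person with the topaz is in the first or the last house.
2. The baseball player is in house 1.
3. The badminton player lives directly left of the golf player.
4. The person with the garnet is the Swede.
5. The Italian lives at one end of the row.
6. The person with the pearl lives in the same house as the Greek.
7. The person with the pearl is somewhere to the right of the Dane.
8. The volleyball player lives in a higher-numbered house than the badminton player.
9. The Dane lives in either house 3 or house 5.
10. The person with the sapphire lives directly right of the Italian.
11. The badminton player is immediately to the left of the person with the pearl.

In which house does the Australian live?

Clue 2: the baseball player is in house 1.
By clue 9, the Dane is in house 3.
Clue 10: the person with the sapphire is in house 2.
Clue 10 places the Italian in house 1.
House 2 sport: only cricket fits.
So house 3 gets jade for gemstone.
House 2's nationality must be Australian (nothing else left).
So house 3 gets badminton for sport.
The only gemstone still possible for house 1 is topaz.
Clue 3 places the golf player in house 4.
Clue 11: the person with the pearl is in house 4.
The only sport still possible for house 5 is volleyball.
That leaves garnet as the gemstone for house 5.
Clue 4: the Swede is in house 5.
By clue 6, the Greek is in house 4.
So: house 1 = baseball/topaz/Italian, house 2 = cricket/sapphire/Australian, house 3 = badminton/jade/Dane, house 4 = golf/pearl/Greek, house 5 = volleyball/garnet/Swede.

2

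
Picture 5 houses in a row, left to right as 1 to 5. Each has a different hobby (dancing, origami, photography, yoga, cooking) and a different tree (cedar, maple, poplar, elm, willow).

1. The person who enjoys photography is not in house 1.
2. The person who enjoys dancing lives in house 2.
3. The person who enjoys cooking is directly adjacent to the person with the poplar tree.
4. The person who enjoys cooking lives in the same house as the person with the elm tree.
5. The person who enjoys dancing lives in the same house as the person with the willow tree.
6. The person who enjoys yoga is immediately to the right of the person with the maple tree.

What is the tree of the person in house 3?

maple

Clue 2 places the person who enjoys dancing in house 2.
Clue 5 places the person with the willow tree in house 2.
House 1 hobby: only origami fits.
The only tree still possible for house 1 is cedar.
The person who enjoys yoga is narrowed to house 4 or 5; consider each.
Placing it in house 5 leads to a contradiction, so it's in house 4.
By clue 6, the person with the maple tree is in house 3.
Clue 3 places the person with the poplar tree in house 4.
From clue 4, the person who enjoys cooking must be in house 5.
The person with the elm tree is in house 5 (clue 4).
That leaves photography as the hobby for house 3.
So: house 1 = origami/cedar, house 2 = dancing/willow, house 3 = photography/maple, house 4 = yoga/poplar, house 5 = cooking/elm.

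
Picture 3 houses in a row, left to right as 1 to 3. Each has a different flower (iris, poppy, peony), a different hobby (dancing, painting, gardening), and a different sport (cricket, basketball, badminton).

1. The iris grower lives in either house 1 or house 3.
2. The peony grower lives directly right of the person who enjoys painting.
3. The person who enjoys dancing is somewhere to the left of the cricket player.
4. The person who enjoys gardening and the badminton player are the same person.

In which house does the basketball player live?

House 3's hobby must be gardening (nothing else left).
Clue 4 places the badminton player in house 3.
So house 1 gets basketball for sport.
So house 2 gets cricket for sport.
From clue 3, the person who enjoys dancing must be in house 1.
So house 2 gets painting for hobby.
Clue 2: the peony grower is in house 3.
The only flower still possible for house 2 is poppy.
House 1's flower must be iris (nothing else left).
So: house 1 = iris/dancing/basketball, house 2 = poppy/painting/cricket, house 3 = peony/gardening/badminton.

1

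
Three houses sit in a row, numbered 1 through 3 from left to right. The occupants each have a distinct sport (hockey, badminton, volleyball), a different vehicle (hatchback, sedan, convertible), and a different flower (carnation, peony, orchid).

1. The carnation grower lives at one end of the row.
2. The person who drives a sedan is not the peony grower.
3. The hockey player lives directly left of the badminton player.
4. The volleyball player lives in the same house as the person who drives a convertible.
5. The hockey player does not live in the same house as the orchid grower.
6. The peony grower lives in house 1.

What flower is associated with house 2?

From clue 6, the peony grower must be in house 1.
That leaves orchid as the flower for house 2.
House 3's flower must be carnation (nothing else left).
The hockey player is in house 1 (clue 5).
By clue 3, the badminton player is in house 2.
That leaves volleyball as the sport for house 3.
The only vehicle still possible for house 1 is hatchback.
By clue 4, the person who drives a convertible is in house 3.
So house 2 gets sedan for vehicle.
So: house 1 = hockey/hatchback/peony, house 2 = badminton/sedan/orchid, house 3 = volleyball/convertible/carnation.

orchid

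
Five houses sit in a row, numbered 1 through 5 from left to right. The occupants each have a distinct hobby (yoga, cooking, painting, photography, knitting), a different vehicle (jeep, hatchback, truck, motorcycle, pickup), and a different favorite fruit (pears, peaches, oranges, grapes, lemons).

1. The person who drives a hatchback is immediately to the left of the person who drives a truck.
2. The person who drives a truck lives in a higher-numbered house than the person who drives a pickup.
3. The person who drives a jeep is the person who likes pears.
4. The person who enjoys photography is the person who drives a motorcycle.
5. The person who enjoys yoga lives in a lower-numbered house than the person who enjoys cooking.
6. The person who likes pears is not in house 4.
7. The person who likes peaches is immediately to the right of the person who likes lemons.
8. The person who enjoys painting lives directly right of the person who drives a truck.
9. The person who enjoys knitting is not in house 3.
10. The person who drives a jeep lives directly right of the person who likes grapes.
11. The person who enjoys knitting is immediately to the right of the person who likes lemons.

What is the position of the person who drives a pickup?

2

The person who enjoys knitting is narrowed to house 2 or 4 or 5; consider each.
Placing it in house 4 and house 5 leads to a contradiction, so it's in house 2.
Clue 11: the person who likes lemons is in house 1.
Clue 7: the person who likes peaches is in house 2.
So house 4 gets grapes for favorite fruit.
From clue 10, the person who drives a jeep must be in house 5.
From clue 3, the person who likes pears must be in house 5.
The only favorite fruit still possible for house 3 is oranges.
The person who enjoys cooking is narrowed to house 3 or 4 or 5; consider each.
Placing it in house 3 and house 5 leads to a contradiction, so it's in house 4.
House 5's hobby must be painting (nothing else left).
By clue 8, the person who drives a truck is in house 4.
By clue 1, the person who drives a hatchback is in house 3.
House 1 vehicle: only motorcycle fits.
House 2 vehicle: only pickup fits.
By clue 4, the person who enjoys photography is in house 1.
House 3's hobby must be yoga (nothing else left).
So: house 1 = photography/motorcycle/lemons, house 2 = knitting/pickup/peaches, house 3 = yoga/hatchback/oranges, house 4 = cooking/truck/grapes, house 5 = painting/jeep/pears.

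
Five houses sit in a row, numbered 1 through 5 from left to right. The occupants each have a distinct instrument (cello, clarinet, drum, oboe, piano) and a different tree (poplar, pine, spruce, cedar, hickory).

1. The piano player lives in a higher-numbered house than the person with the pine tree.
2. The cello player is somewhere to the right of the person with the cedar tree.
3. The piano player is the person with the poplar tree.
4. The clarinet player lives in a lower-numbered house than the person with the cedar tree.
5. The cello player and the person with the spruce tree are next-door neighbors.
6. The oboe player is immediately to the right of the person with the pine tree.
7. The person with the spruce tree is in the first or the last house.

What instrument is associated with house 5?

Clue 5 places the cello player in house 4.
Clue 5 places the person with the spruce tree in house 5.
House 5's instrument must be drum (nothing else left).
House 4's tree must be hickory (nothing else left).
That leaves clarinet as the instrument for house 1.
House 1 tree: only pine fits.
The oboe player is in house 2 (clue 6).
That leaves piano as the instrument for house 3.
From clue 3, the person with the poplar tree must be in house 3.
The only tree still possible for house 2 is cedar.
So: house 1 = clarinet/pine, house 2 = oboe/cedar, house 3 = piano/poplar, house 4 = cello/hickory, house 5 = drum/spruce.

drum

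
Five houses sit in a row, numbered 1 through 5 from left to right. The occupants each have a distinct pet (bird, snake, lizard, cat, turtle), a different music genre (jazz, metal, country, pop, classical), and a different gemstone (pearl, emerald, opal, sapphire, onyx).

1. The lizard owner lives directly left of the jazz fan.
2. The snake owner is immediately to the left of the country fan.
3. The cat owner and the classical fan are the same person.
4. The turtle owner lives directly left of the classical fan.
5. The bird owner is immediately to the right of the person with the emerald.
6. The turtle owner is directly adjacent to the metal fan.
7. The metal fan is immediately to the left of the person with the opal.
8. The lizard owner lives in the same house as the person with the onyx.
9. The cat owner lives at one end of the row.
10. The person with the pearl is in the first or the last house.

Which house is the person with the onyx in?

The cat owner is in house 5 (clue 3).
The classical fan is in house 5 (clue 3).
By clue 4, the turtle owner is in house 4.
By clue 6, the metal fan is in house 3.
Clue 7: the person with the opal is in house 4.
House 1 music genre: only pop fits.
The only pet still possible for house 2 is bird.
By clue 5, the person with the emerald is in house 1.
House 2 gemstone: only sapphire fits.
So house 3 gets onyx for gemstone.
The only gemstone still possible for house 5 is pearl.
From clue 8, the lizard owner must be in house 3.
So house 1 gets snake for pet.
Clue 1 places the jazz fan in house 4.
The country fan is in house 2 (clue 2).
So: house 1 = snake/pop/emerald, house 2 = bird/country/sapphire, house 3 = lizard/metal/onyx, house 4 = turtle/jazz/opal, house 5 = cat/classical/pearl.

3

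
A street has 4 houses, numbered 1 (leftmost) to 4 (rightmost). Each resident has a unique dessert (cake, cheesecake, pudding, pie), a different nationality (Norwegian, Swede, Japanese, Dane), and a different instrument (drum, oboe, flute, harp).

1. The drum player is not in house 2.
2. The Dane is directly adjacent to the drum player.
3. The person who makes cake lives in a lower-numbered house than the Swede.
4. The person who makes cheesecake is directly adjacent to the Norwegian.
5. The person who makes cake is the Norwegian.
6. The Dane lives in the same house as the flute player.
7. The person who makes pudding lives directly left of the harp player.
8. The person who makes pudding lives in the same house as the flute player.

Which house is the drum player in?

The person who makes pudding is narrowed to house 2 or 3; consider each.
Placing it in house 3 leads to a contradiction, so it's in house 2.
The harp player is in house 3 (clue 7).
From clue 8, the flute player must be in house 2.
From clue 5, the person who makes cake must be in house 3.
Clue 5: the Norwegian is in house 3.
From clue 6, the Dane must be in house 2.
That leaves Japanese as the nationality for house 1.
That leaves Swede as the nationality for house 4.
The drum player is in house 1 (clue 2).
From clue 4, the person who makes cheesecake must be in house 4.
The only dessert still possible for house 1 is pie.
The only instrument still possible for house 4 is oboe.
So: house 1 = pie/Japanese/drum, house 2 = pudding/Dane/flute, house 3 = cake/Norwegian/harp, house 4 = cheesecake/Swede/oboe.

1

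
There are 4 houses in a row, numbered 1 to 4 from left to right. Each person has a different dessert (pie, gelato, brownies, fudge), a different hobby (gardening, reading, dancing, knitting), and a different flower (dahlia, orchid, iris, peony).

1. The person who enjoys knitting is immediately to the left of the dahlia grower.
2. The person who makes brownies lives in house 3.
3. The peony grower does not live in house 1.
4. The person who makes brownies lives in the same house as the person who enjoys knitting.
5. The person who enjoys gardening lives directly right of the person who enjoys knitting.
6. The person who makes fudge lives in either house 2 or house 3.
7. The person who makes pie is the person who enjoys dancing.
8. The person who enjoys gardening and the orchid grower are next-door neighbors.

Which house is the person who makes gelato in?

4

By clue 2, the person who makes brownies is in house 3.
By clue 4, the person who enjoys knitting is in house 3.
From clue 5, the person who enjoys gardening must be in house 4.
Clue 8 places the orchid grower in house 3.
House 2's dessert must be fudge (nothing else left).
The only flower still possible for house 1 is iris.
From clue 1, the dahlia grower must be in house 4.
Clue 7: the person who makes pie is in house 1.
The person who enjoys dancing is in house 1 (clue 7).
That leaves gelato as the dessert for house 4.
House 2 hobby: only reading fits.
That leaves peony as the flower for house 2.
So: house 1 = pie/dancing/iris, house 2 = fudge/reading/peony, house 3 = brownies/knitting/orchid, house 4 = gelato/gardening/dahlia.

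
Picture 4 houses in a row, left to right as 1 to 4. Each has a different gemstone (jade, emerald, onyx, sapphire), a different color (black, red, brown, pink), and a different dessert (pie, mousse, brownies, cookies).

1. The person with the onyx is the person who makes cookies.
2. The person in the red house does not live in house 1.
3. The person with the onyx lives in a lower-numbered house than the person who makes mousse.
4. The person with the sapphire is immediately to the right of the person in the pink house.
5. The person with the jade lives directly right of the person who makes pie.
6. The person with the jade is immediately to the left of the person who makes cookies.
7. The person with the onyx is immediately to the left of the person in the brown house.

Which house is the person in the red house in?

Clue 1: the person with the onyx is in house 3.
From clue 1, the person who makes cookies must be in house 3.
The person who makes mousse is in house 4 (clue 3).
From clue 6, the person with the jade must be in house 2.
Clue 7: the person in the brown house is in house 4.
The only gemstone still possible for house 1 is emerald.
House 4 gemstone: only sapphire fits.
The person in the pink house is in house 3 (clue 4).
By clue 5, the person who makes pie is in house 1.
The only color still possible for house 1 is black.
The only color still possible for house 2 is red.
House 2 dessert: only brownies fits.
So: house 1 = emerald/black/pie, house 2 = jade/red/brownies, house 3 = onyx/pink/cookies, house 4 = sapphire/brown/mousse.

2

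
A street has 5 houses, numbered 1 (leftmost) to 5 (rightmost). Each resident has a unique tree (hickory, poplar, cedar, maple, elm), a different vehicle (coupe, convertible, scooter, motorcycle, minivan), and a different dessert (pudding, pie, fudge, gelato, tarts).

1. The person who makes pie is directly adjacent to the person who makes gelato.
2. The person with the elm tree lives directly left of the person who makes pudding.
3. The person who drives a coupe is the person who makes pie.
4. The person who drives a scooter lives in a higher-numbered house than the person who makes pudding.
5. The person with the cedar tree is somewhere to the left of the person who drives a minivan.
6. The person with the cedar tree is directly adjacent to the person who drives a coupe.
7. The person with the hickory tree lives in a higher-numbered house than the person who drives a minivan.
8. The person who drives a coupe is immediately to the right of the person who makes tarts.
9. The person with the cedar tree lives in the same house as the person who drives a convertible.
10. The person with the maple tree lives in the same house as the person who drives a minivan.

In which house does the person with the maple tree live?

The person with the cedar tree is narrowed to house 1 or 2 or 3; consider each.
Placing it in house 2 and house 3 leads to a contradiction, so it's in house 1.
By clue 6, the person who drives a coupe is in house 2.
From clue 8, the person who makes tarts must be in house 1.
From clue 9, the person who drives a convertible must be in house 1.
Clue 3: the person who makes pie is in house 2.
Clue 1 places the person who makes gelato in house 3.
That leaves fudge as the dessert for house 5.
By clue 2, the person with the elm tree is in house 3.
From clue 4, the person who drives a scooter must be in house 5.
House 2 tree: only poplar fits.
House 5's tree must be hickory (nothing else left).
That leaves pudding as the dessert for house 4.
The person who drives a minivan is in house 4 (clue 10).
House 4's tree must be maple (nothing else left).
That leaves motorcycle as the vehicle for house 3.
So: house 1 = cedar/convertible/tarts, house 2 = poplar/coupe/pie, house 3 = elm/motorcycle/gelato, house 4 = maple/minivan/pudding, house 5 = hickory/scooter/fudge.

4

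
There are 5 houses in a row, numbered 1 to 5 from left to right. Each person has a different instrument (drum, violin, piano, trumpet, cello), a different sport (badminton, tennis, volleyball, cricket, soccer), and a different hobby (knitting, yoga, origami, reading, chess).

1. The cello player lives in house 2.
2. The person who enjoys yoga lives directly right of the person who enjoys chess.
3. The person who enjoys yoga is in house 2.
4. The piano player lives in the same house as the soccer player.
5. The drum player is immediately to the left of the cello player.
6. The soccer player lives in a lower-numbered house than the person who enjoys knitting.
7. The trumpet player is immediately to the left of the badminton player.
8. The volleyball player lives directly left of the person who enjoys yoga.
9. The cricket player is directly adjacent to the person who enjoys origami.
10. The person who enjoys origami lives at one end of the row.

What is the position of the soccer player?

Clue 1 places the cello player in house 2.
Clue 3 places the person who enjoys yoga in house 2.
Clue 5: the drum player is in house 1.
Clue 8: the volleyball player is in house 1.
Clue 2 places the person who enjoys chess in house 1.
House 5 instrument: only violin fits.
House 3 hobby: only reading fits.
House 4 hobby: only knitting fits.
That leaves origami as the hobby for house 5.
Clue 6: the soccer player is in house 3.
By clue 9, the cricket player is in house 4.
So house 2 gets tennis for sport.
The only sport still possible for house 5 is badminton.
By clue 4, the piano player is in house 3.
Clue 7: the trumpet player is in house 4.
So: house 1 = drum/volleyball/chess, house 2 = cello/tennis/yoga, house 3 = piano/soccer/reading, house 4 = trumpet/cricket/knitting, house 5 = violin/badminton/origami.

3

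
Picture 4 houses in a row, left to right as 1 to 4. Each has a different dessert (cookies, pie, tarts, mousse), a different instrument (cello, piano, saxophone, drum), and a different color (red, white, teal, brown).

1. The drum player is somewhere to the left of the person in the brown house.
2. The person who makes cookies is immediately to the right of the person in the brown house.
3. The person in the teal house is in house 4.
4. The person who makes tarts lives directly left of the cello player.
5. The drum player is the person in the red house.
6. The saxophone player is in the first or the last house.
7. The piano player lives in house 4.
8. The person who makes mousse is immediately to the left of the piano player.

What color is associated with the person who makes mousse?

brown

The person in the teal house is in house 4 (clue 3).
Clue 7: the piano player is in house 4.
From clue 8, the person who makes mousse must be in house 3.
So house 1 gets saxophone for instrument.
Clue 1 places the drum player in house 2.
The person in the brown house is in house 3 (clue 1).
By clue 5, the person in the red house is in house 2.
House 4's dessert must be cookies (nothing else left).
So house 3 gets cello for instrument.
The only color still possible for house 1 is white.
From clue 4, the person who makes tarts must be in house 2.
The only dessert still possible for house 1 is pie.
So: house 1 = pie/saxophone/white, house 2 = tarts/drum/red, house 3 = mousse/cello/brown, house 4 = cookies/piano/teal.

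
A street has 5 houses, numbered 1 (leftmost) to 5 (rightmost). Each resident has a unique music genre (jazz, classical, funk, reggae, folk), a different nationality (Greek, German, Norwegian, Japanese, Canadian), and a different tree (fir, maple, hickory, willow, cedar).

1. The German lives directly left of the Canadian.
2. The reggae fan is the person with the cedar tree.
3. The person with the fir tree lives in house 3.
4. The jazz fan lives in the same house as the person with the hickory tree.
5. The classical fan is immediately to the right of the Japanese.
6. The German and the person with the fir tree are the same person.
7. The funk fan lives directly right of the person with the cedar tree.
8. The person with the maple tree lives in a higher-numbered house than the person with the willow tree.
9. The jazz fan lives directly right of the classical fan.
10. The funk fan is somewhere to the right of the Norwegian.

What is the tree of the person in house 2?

By clue 3, the person with the fir tree is in house 3.
Clue 6: the German is in house 3.
From clue 1, the Canadian must be in house 4.
The jazz fan is in house 4 (clue 9).
Clue 9: the classical fan is in house 3.
House 5's nationality must be Greek (nothing else left).
Clue 4: the person with the hickory tree is in house 4.
Clue 5: the Japanese is in house 2.
By clue 7, the funk fan is in house 2.
The person with the cedar tree is in house 1 (clue 7).
Clue 10: the Norwegian is in house 1.
House 1's music genre must be reggae (nothing else left).
The only music genre still possible for house 5 is folk.
House 5's tree must be maple (nothing else left).
The only tree still possible for house 2 is willow.
So: house 1 = reggae/Norwegian/cedar, house 2 = funk/Japanese/willow, house 3 = classical/German/fir, house 4 = jazz/Canadian/hickory, house 5 = folk/Greek/maple.

willow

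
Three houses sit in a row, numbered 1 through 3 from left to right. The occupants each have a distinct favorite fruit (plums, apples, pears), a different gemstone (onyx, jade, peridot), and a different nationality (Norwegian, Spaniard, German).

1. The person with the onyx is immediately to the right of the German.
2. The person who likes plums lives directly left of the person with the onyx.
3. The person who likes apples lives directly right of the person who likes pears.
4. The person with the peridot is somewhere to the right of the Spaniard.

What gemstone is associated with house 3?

peridot

That leaves apples as the favorite fruit for house 3.
House 1's gemstone must be jade (nothing else left).
So house 3 gets Norwegian for nationality.
By clue 3, the person who likes pears is in house 2.
The only favorite fruit still possible for house 1 is plums.
By clue 2, the person with the onyx is in house 2.
The only gemstone still possible for house 3 is peridot.
The German is in house 1 (clue 1).
So house 2 gets Spaniard for nationality.
So: house 1 = plums/jade/German, house 2 = pears/onyx/Spaniard, house 3 = apples/peridot/Norwegian.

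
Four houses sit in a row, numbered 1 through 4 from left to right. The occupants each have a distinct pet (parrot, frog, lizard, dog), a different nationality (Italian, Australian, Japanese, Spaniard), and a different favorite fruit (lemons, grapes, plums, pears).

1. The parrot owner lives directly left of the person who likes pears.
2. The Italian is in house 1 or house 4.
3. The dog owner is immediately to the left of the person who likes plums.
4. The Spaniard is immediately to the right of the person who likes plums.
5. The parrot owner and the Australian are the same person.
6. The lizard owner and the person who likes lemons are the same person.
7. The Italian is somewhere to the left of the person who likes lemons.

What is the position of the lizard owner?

4

Clue 7: the Italian is in house 1.
House 1 favorite fruit: only grapes fits.
The dog owner is narrowed to house 1 or 2; consider each.
Placing it in house 2 leads to a contradiction, so it's in house 1.
Clue 3: the person who likes plums is in house 2.
From clue 4, the Spaniard must be in house 3.
That leaves Japanese as the nationality for house 4.
The parrot owner is in house 2 (clue 5).
So house 2 gets Australian for nationality.
Clue 1: the person who likes pears is in house 3.
That leaves lemons as the favorite fruit for house 4.
Clue 6 places the lizard owner in house 4.
House 3 pet: only frog fits.
So: house 1 = dog/Italian/grapes, house 2 = parrot/Australian/plums, house 3 = frog/Spaniard/pears, house 4 = lizard/Japanese/lemons.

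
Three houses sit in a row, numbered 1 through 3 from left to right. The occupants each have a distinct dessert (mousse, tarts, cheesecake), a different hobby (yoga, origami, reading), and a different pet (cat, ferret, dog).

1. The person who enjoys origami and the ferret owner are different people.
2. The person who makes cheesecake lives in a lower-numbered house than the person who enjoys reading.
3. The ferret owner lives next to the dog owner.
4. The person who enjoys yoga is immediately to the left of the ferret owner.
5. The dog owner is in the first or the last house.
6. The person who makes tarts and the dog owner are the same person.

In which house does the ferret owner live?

2

The ferret owner is in house 2 (clue 3).
From clue 4, the person who enjoys yoga must be in house 1.
The person who enjoys origami is in house 3 (clue 1).
The only hobby still possible for house 2 is reading.
The person who makes cheesecake is in house 1 (clue 2).
The only dessert still possible for house 2 is mousse.
The only dessert still possible for house 3 is tarts.
Clue 6 places the dog owner in house 3.
House 1 pet: only cat fits.
So: house 1 = cheesecake/yoga/cat, house 2 = mousse/reading/ferret, house 3 = tarts/origami/dog.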